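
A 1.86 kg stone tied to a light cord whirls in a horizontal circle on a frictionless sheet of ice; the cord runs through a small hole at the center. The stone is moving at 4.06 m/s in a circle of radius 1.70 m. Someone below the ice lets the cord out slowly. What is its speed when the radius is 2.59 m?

v₂ ≈ 2.66 m/s

Central (radial) force ⇒ zero torque about the center ⇒ m v r is constant.
v₂ = v₁ r₁ / r₂ = (4.06)(1.70) / (2.59) = 2.665 m/s.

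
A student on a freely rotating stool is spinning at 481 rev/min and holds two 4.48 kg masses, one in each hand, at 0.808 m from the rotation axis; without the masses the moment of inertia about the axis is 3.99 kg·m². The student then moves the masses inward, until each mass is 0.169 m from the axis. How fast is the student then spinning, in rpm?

With no external torque about the axis, L is conserved: I₁ω₁ = I₂ω₂.
I₁ = 3.99 + 2(4.48)(0.808)² = 9.840 kg·m²; I₂ = 3.99 + 2(4.48)(0.169)² = 4.246 kg·m².
ω₂ = I₁ω₁ / I₂ = (9.840)(481 rpm) / (4.246) = 1115 rpm.

ω₂ ≈ 1110 rpm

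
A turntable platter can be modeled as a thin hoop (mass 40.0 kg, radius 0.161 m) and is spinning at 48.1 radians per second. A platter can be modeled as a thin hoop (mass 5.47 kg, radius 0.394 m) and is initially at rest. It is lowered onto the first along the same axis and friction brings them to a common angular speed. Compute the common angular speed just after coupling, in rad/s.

|ω_f| ≈ 26.4 rad/s

The coupling torques are internal; angular momentum about the shared axis is conserved.
Moments of inertia: I_A = (40.0)(0.161)² = 1.037 kg·m²; I_B = (5.47)(0.394)² = 0.8491 kg·m².
Taking A's sense as positive: L = (1.037)(48.1) = 49.87 kg·m²·rad/s.
Combined I = 1.037 + 0.8491 = 1.886 kg·m².
ω_f = L / I = 49.87 / 1.886 = 26.44 rad/s.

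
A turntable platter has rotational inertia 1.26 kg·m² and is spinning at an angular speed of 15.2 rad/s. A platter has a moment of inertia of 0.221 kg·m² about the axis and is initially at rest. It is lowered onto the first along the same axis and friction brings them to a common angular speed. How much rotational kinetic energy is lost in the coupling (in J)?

No external torque acts about the common axis, so total angular momentum is conserved.
Taking A's sense as positive: L = (1.260)(15.2) = 19.15 kg·m²·rad/s.
Combined I = 1.260 + 0.2210 = 1.481 kg·m².
ω_f = L / I = 19.15 / 1.481 = 12.93 rad/s.
KE_i = ½ΣIω² = 145.6 J; KE_f = ½(1.481)(12.93)² = 123.8 J.

ΔKE lost ≈ 21.7 J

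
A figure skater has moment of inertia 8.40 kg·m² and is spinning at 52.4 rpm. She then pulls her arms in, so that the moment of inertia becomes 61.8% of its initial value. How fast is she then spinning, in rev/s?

With no external torque about the axis, L is conserved: I₁ω₁ = I₂ω₂.
I₂ = 0.618 × 8.40 = 5.191 kg·m².
ω₂ = I₁ω₁ / I₂ = (8.400)(52.4 rpm) / (5.191) = 84.79 rpm = 1.413 rev/s.

ω₂ ≈ 1.41 rev/s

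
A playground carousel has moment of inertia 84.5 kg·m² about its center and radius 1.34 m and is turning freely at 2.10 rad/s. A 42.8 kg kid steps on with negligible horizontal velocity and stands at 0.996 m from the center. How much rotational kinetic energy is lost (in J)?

The added mass arrives with no angular momentum about the center, and any external torque about the center is negligible, so the system's angular momentum is conserved.
Added inertia Σmr² = (42.8)(0.996)² = 42.46 kg·m²; I_f = 84.50 + 42.46 = 127.0 kg·m².
ω_f = I_p ω_i / I_f = (84.50)(2.10) / 127.0 = 1.398 rad/s.
KE_i = ½(84.50)(2.100 rad/s)² = 186.3 J; KE_f = ½(127.0)(1.398)² = 124.0 J.

energy lost ≈ 62.3 J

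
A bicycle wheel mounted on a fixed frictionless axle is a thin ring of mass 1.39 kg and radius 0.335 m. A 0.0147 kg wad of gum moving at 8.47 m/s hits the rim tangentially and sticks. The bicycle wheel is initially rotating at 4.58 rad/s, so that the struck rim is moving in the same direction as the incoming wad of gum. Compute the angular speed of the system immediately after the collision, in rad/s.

The axle reaction passes through the axle and exerts no torque about it; angular momentum about the axle is conserved through the impact.
I_p = (1.39)(0.335)² = 0.1560 kg·m². Taking the sense of the wad of gum's angular momentum as positive, L_{wad} = m v R = (0.0147)(8.47)(0.335) = 0.04171 kg·m²/s.
L_i = +I_p ω_p + m v R = +(0.1560)(4.58) + 0.04171 = 0.7562 kg·m²/s.
After sticking, I_f = I_p + m R² = 0.1560 + (0.0147)(0.335)² = 0.1576 kg·m².
ω_f = L_i / I_f = 0.7562 / 0.1576 = 4.797 rad/s.

|ω_f| ≈ 4.80 rad/s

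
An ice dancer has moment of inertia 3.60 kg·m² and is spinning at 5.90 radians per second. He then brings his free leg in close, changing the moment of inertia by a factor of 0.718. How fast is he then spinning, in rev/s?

With no external torque about the axis, L is conserved: I₁ω₁ = I₂ω₂.
I₂ = 0.718 × 3.60 = 2.585 kg·m².
ω₂ = I₁ω₁ / I₂ = (3.600)(5.90 rad/s) / (2.585) = 8.217 rad/s = 1.308 rev/s.

ω₂ ≈ 1.31 rev/s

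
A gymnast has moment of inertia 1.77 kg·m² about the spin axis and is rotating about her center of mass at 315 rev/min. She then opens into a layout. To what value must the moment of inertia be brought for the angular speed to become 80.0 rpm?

I₂ ≈ 6.97 kg·m²

Angular momentum about the spin axis is conserved since the torque about it is zero.
I₂ = I₁ω₁ / ω₂ = (1.77)(315) / (80.0) = 6.969 kg·m².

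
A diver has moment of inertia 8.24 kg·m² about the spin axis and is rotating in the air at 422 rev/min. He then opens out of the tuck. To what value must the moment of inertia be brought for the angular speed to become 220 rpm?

With no external torque about the axis, L is conserved: I₁ω₁ = I₂ω₂.
I₂ = I₁ω₁ / ω₂ = (8.24)(422) / (220) = 15.81 kg·m².

I₂ ≈ 15.8 kg·m²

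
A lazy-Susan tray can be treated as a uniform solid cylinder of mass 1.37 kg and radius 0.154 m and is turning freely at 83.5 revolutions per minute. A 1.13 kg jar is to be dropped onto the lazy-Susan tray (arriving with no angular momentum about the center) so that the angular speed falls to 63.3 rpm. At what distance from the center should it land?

r ≈ 0.0677 m

No external torque acts about the center; L_before = L_after.
I_p = ½(1.37)(0.154)² = 0.01625 kg·m².
I_p ω_i = (I_p + m r²) ω_f ⇒ m r² = I_p(ω_i/ω_f − 1) = 0.01625(83.5/63.3 − 1) = 0.005184 kg·m².
r = √(0.005184/1.13) = 0.06773 m.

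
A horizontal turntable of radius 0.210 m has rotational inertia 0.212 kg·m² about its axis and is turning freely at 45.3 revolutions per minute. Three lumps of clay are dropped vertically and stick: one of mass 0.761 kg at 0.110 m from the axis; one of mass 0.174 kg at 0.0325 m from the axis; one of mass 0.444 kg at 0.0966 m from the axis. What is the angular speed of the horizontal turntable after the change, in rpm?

ω_f ≈ 42.6 rpm

No external torque acts about the axis; L_before = L_after.
Added inertia Σmr² = (0.761)(0.110)² + (0.174)(0.0325)² + (0.444)(0.0966)² = 0.01354 kg·m²; I_f = 0.2120 + 0.01354 = 0.2255 kg·m².
ω_f = I_p ω_i / I_f = (0.2120)(45.3) / 0.2255 = 42.58 rpm.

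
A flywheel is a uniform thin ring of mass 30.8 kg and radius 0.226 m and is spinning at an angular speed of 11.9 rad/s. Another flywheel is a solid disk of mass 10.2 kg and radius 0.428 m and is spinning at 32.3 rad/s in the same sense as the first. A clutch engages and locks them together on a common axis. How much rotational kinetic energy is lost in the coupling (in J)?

The coupling torques are internal; angular momentum about the shared axis is conserved.
Moments of inertia: I_A = (30.8)(0.226)² = 1.573 kg·m²; I_B = ½(10.2)(0.428)² = 0.9342 kg·m².
Taking A's sense as positive: L = (1.573)(11.9) + (0.9342)(32.3) = 48.90 kg·m²·rad/s.
Combined I = 1.573 + 0.9342 = 2.507 kg·m².
ω_f = L / I = 48.90 / 2.507 = 19.50 rad/s.
KE_i = ½ΣIω² = 598.7 J; KE_f = ½(2.507)(19.50)² = 476.8 J.

ΔKE lost ≈ 122 J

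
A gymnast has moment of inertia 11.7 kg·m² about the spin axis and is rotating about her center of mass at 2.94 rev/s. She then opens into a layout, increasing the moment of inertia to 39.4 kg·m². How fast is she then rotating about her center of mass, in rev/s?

Angular momentum about the spin axis is conserved since the torque about it is zero.
ω₂ = I₁ω₁ / I₂ = (11.70)(2.94 rev/s) / (39.40) = 0.8730 rev/s.

ω₂ ≈ 0.873 rev/s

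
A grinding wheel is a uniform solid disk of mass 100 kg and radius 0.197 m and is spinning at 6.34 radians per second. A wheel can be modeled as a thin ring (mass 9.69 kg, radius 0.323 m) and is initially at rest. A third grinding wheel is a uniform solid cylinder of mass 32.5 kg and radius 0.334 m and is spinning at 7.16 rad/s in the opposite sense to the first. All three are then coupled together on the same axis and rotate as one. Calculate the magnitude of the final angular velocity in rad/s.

|ω_f| ≈ 0.142 rad/s

The coupling torques are internal; angular momentum about the shared axis is conserved.
Moments of inertia: I_A = ½(100)(0.197)² = 1.940 kg·m²; I_B = (9.69)(0.323)² = 1.011 kg·m²; I_C = ½(32.5)(0.334)² = 1.813 kg·m².
Taking A's sense as positive: L = (1.940)(6.34) − (1.813)(7.16) = -0.6771 kg·m²·rad/s.
Combined I = 1.940 + 1.011 + 1.813 = 4.764 kg·m².
ω_f = L / I = -0.6771 / 4.764 = -0.1421 rad/s.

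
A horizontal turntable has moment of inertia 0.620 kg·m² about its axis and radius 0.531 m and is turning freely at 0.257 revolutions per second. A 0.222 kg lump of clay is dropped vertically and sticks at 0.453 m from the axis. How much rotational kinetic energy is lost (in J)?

energy lost ≈ 0.0553 J

No external torque acts about the axis; L_before = L_after.
Added inertia Σmr² = (0.222)(0.453)² = 0.04556 kg·m²; I_f = 0.6200 + 0.04556 = 0.6656 kg·m².
ω_f = I_p ω_i / I_f = (0.6200)(0.257) / 0.6656 = 0.2394 rev/s.
KE_i = ½(0.6200)(1.615 rad/s)² = 0.8083 J; KE_f = ½(0.6656)(1.504)² = 0.7530 J.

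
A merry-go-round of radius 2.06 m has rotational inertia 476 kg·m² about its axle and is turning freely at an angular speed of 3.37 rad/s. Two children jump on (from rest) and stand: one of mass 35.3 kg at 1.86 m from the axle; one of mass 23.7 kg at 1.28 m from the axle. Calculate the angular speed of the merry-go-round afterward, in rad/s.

ω_f ≈ 2.52 rad/s

No external torque acts about the axle; L_before = L_after.
Added inertia Σmr² = (35.3)(1.86)² + (23.7)(1.28)² = 161.0 kg·m²; I_f = 476.0 + 161.0 = 637.0 kg·m².
ω_f = I_p ω_i / I_f = (476.0)(3.37) / 637.0 = 2.518 rad/s.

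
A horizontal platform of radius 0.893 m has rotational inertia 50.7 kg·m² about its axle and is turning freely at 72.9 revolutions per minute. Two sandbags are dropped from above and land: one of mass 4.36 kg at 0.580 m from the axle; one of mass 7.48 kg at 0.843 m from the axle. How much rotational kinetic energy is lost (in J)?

No external torque acts about the axle; L_before = L_after.
Added inertia Σmr² = (4.36)(0.580)² + (7.48)(0.843)² = 6.782 kg·m²; I_f = 50.70 + 6.782 = 57.48 kg·m².
ω_f = I_p ω_i / I_f = (50.70)(72.9) / 57.48 = 64.30 rpm.
KE_i = ½(50.70)(7.634 rad/s)² = 1477 J; KE_f = ½(57.48)(6.733)² = 1303 J.

energy lost ≈ 174 J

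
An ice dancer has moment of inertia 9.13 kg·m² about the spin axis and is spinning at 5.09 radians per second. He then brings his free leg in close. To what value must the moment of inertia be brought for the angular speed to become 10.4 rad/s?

No external torque acts about the spin axis, so angular momentum is conserved.
I₂ = I₁ω₁ / ω₂ = (9.13)(5.09) / (10.4) = 4.468 kg·m².

I₂ ≈ 4.47 kg·m²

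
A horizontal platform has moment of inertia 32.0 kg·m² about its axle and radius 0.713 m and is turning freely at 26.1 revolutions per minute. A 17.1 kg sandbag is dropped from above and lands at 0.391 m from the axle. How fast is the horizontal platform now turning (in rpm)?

No external torque acts about the axle; L_before = L_after.
Added inertia Σmr² = (17.1)(0.391)² = 2.614 kg·m²; I_f = 32.00 + 2.614 = 34.61 kg·m².
ω_f = I_p ω_i / I_f = (32.00)(26.1) / 34.61 = 24.13 rpm.

ω_f ≈ 24.1 rpm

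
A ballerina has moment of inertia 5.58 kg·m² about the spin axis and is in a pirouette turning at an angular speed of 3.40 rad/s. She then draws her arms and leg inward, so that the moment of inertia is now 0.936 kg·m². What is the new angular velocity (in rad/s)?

Angular momentum about the spin axis is conserved since the torque about it is zero.
ω₂ = I₁ω₁ / I₂ = (5.580)(3.40 rad/s) / (0.9360) = 20.27 rad/s.

ω₂ ≈ 20.3 rad/s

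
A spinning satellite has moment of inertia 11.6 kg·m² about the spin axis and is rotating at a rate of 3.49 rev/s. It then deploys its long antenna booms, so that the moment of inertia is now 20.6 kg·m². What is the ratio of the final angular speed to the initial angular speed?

With no external torque about the axis, L is conserved: I₁ω₁ = I₂ω₂.
ω₂/ω₁ = I₁/I₂ = 11.60 / 20.60 = 0.5631.

ω₂/ω₁ ≈ 0.563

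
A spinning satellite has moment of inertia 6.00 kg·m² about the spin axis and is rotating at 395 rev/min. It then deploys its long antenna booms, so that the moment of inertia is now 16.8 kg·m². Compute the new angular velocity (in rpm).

ω₂ ≈ 141 rpm

With no external torque about the axis, L is conserved: I₁ω₁ = I₂ω₂.
ω₂ = I₁ω₁ / I₂ = (6.000)(395 rpm) / (16.80) = 141.1 rpm.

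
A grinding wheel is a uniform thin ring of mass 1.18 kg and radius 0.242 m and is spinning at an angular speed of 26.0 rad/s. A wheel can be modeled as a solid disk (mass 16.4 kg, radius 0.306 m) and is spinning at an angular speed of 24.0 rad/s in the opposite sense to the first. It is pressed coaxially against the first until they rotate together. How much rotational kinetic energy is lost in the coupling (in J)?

ΔKE lost ≈ 79.2 J

The coupling torques are internal; angular momentum about the shared axis is conserved.
Moments of inertia: I_A = (1.18)(0.242)² = 0.06911 kg·m²; I_B = ½(16.4)(0.306)² = 0.7678 kg·m².
Taking A's sense as positive: L = (0.06911)(26.0) − (0.7678)(24.0) = -16.63 kg·m²·rad/s.
Combined I = 0.06911 + 0.7678 = 0.8369 kg·m².
ω_f = L / I = -16.63 / 0.8369 = -19.87 rad/s.
KE_i = ½ΣIω² = 244.5 J; KE_f = ½(0.8369)(19.87)² = 165.2 J.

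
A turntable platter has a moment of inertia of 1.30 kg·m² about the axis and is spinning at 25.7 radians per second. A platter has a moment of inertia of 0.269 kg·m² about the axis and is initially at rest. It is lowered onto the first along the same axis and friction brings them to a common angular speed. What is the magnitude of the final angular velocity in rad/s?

No external torque acts about the common axis, so total angular momentum is conserved.
Taking A's sense as positive: L = (1.300)(25.7) = 33.41 kg·m²·rad/s.
Combined I = 1.300 + 0.2690 = 1.569 kg·m².
ω_f = L / I = 33.41 / 1.569 = 21.29 rad/s.

|ω_f| ≈ 21.3 rad/s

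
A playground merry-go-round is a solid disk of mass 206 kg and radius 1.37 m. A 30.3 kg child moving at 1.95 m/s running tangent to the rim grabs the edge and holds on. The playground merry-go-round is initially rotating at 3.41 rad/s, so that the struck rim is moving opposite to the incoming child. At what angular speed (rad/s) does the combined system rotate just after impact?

|ω_f| ≈ 2.31 rad/s

The axle reaction passes through the axle and exerts no torque about it; angular momentum about the axle is conserved through the impact.
I_p = ½(206)(1.37)² = 193.3 kg·m². Taking the sense of the child's angular momentum as positive, L_{child} = m v R = (30.3)(1.95)(1.37) = 80.95 kg·m²/s.
L_i = −I_p ω_p + m v R = −(193.3)(3.41) + 80.95 = -578.3 kg·m²/s.
After sticking, I_f = I_p + m R² = 193.3 + (30.3)(1.37)² = 250.2 kg·m².
ω_f = L_i / I_f = -578.3 / 250.2 = -2.311 rad/s.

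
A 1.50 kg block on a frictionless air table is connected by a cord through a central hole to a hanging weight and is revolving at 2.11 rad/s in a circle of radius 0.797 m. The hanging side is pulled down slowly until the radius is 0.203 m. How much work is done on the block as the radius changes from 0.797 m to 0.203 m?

W ≈ 30.6 J

The constraining force is radial, so m r² ω about the center is conserved.
ω₂ = ω₁ (r₁/r₂)² = (2.11)(0.797/0.203)² = 32.52 rad/s.
W = ΔKE = ½m(v₂² − v₁²) = 30.57 J.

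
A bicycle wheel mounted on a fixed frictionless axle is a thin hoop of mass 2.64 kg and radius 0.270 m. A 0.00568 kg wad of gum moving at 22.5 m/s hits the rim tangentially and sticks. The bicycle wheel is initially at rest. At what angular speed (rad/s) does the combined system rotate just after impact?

About the axle the impulsive forces during the collision are internal, so angular momentum about that axis is conserved.
I_p = (2.64)(0.270)² = 0.1925 kg·m². Taking the sense of the wad of gum's angular momentum as positive, L_{wad} = m v R = (0.00568)(22.5)(0.270) = 0.03451 kg·m²/s.
L_i = 0 + 0.03451 = 0.03451 kg·m²/s.
After sticking, I_f = I_p + m R² = 0.1925 + (0.00568)(0.270)² = 0.1929 kg·m².
ω_f = L_i / I_f = 0.03451 / 0.1929 = 0.1789 rad/s.

|ω_f| ≈ 0.179 rad/s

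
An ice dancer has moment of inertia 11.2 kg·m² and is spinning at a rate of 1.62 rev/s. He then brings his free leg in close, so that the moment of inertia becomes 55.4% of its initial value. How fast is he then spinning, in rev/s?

With no external torque about the axis, L is conserved: I₁ω₁ = I₂ω₂.
I₂ = 0.554 × 11.2 = 6.205 kg·m².
ω₂ = I₁ω₁ / I₂ = (11.20)(1.62 rev/s) / (6.205) = 2.924 rev/s.

ω₂ ≈ 2.92 rev/s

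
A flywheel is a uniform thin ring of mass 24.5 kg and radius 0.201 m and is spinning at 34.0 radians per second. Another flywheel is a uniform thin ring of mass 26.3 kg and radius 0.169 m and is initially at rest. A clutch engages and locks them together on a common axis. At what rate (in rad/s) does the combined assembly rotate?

The coupling torques are internal; angular momentum about the shared axis is conserved.
Moments of inertia: I_A = (24.5)(0.201)² = 0.9898 kg·m²; I_B = (26.3)(0.169)² = 0.7512 kg·m².
Taking A's sense as positive: L = (0.9898)(34.0) = 33.65 kg·m²·rad/s.
Combined I = 0.9898 + 0.7512 = 1.741 kg·m².
ω_f = L / I = 33.65 / 1.741 = 19.33 rad/s.

|ω_f| ≈ 19.3 rad/s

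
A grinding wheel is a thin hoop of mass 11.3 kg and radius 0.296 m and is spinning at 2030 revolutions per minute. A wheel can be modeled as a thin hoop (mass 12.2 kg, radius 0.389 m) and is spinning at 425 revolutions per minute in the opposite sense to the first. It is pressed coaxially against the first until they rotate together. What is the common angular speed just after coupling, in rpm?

No external torque acts about the common axis, so total angular momentum is conserved.
Moments of inertia: I_A = (11.3)(0.296)² = 0.9901 kg·m²; I_B = (12.2)(0.389)² = 1.846 kg·m².
Taking A's sense as positive: L = (0.9901)(2030) − (1.846)(425) = 1225 kg·m²·rpm.
Combined I = 0.9901 + 1.846 = 2.836 kg·m².
ω_f = L / I = 1225 / 2.836 = 432.0 rpm.

|ω_f| ≈ 432 rpm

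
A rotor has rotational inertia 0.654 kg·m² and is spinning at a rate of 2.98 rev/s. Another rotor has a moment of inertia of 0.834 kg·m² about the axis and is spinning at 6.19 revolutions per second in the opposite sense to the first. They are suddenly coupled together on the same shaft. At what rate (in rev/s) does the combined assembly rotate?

|ω_f| ≈ 2.16 rev/s

No external torque acts about the common axis, so total angular momentum is conserved.
Taking A's sense as positive: L = (0.6540)(2.98) − (0.8340)(6.19) = -3.214 kg·m²·rev/s.
Combined I = 0.6540 + 0.8340 = 1.488 kg·m².
ω_f = L / I = -3.214 / 1.488 = -2.160 rev/s.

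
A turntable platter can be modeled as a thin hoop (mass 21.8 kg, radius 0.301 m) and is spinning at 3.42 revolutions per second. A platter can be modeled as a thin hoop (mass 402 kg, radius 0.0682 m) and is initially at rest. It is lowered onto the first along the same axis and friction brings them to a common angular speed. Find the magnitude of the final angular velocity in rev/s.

|ω_f| ≈ 1.76 rev/s

No external torque acts about the common axis, so total angular momentum is conserved.
Moments of inertia: I_A = (21.8)(0.301)² = 1.975 kg·m²; I_B = (402)(0.0682)² = 1.870 kg·m².
Taking A's sense as positive: L = (1.975)(3.42) = 6.755 kg·m²·rev/s.
Combined I = 1.975 + 1.870 = 3.845 kg·m².
ω_f = L / I = 6.755 / 3.845 = 1.757 rev/s.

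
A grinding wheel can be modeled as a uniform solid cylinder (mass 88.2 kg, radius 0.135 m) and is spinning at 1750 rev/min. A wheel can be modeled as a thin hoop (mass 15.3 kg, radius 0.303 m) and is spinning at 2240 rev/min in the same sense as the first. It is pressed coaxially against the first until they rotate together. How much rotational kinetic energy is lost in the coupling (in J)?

ΔKE lost ≈ 673 J

No external torque acts about the common axis, so total angular momentum is conserved.
Moments of inertia: I_A = ½(88.2)(0.135)² = 0.8037 kg·m²; I_B = (15.3)(0.303)² = 1.405 kg·m².
Taking A's sense as positive: L = (0.8037)(1750) + (1.405)(2240) = 4553 kg·m²·rpm.
Combined I = 0.8037 + 1.405 = 2.208 kg·m².
ω_f = L / I = 4553 / 2.208 = 2062 rpm.
KE_i = ½ΣIω² = 52140 J; KE_f = ½(2.208)(215.9)² = 51470 J.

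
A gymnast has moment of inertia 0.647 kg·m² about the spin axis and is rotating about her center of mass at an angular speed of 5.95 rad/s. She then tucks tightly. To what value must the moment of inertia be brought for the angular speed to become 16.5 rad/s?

With no external torque about the axis, L is conserved: I₁ω₁ = I₂ω₂.
I₂ = I₁ω₁ / ω₂ = (0.647)(5.95) / (16.5) = 0.2333 kg·m².

I₂ ≈ 0.233 kg·m²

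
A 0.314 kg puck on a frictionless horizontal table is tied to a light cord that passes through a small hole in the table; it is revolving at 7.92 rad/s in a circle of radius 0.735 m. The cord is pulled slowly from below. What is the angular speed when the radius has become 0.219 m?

ω₂ ≈ 89.2 rad/s

No torque about the axis ⇒ m r₁² ω₁ = m r₂² ω₂.
ω₂ = ω₁ (r₁/r₂)² = (7.92)(0.735/0.219)² = 89.21 rad/s.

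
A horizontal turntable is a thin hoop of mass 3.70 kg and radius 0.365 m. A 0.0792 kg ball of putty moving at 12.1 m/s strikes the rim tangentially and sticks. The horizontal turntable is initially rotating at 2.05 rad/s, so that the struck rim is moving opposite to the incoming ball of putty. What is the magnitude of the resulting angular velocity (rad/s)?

|ω_f| ≈ 1.31 rad/s

The axle reaction passes through the axle and exerts no torque about it; angular momentum about the axle is conserved through the impact.
I_p = (3.70)(0.365)² = 0.4929 kg·m². Taking the sense of the ball of putty's angular momentum as positive, L_{ball} = m v R = (0.0792)(12.1)(0.365) = 0.3498 kg·m²/s.
L_i = −I_p ω_p + m v R = −(0.4929)(2.05) + 0.3498 = -0.6607 kg·m²/s.
After sticking, I_f = I_p + m R² = 0.4929 + (0.0792)(0.365)² = 0.5035 kg·m².
ω_f = L_i / I_f = -0.6607 / 0.5035 = -1.312 rad/s.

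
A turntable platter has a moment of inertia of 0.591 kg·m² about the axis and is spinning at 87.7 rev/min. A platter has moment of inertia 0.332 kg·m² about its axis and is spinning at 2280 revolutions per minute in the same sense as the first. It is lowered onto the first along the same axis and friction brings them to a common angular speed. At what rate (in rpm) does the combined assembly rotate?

|ω_f| ≈ 876 rpm

No external torque acts about the common axis, so total angular momentum is conserved.
Taking A's sense as positive: L = (0.5910)(87.7) + (0.3320)(2280) = 808.8 kg·m²·rpm.
Combined I = 0.5910 + 0.3320 = 0.9230 kg·m².
ω_f = L / I = 808.8 / 0.9230 = 876.3 rpm.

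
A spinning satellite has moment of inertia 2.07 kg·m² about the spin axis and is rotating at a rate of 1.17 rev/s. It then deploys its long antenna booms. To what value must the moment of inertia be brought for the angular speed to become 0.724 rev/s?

I₂ ≈ 3.35 kg·m²

No external torque acts about the spin axis, so angular momentum is conserved.
I₂ = I₁ω₁ / ω₂ = (2.07)(1.17) / (0.724) = 3.345 kg·m².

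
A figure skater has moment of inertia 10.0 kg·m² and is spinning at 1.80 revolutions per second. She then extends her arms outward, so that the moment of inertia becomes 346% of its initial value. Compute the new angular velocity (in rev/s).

Angular momentum about the spin axis is conserved since the torque about it is zero.
I₂ = 3.46 × 10.0 = 34.60 kg·m².
ω₂ = I₁ω₁ / I₂ = (10.00)(1.80 rev/s) / (34.60) = 0.5202 rev/s.

ω₂ ≈ 0.520 rev/s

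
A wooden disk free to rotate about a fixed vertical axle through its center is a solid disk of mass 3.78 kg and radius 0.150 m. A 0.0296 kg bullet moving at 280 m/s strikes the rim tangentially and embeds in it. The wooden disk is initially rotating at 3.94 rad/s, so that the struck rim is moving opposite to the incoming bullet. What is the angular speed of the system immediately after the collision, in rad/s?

The axle reaction passes through the axle and exerts no torque about it; angular momentum about the axle is conserved through the impact.
I_p = ½(3.78)(0.150)² = 0.04252 kg·m². Taking the sense of the bullet's angular momentum as positive, L_{bullet} = m v R = (0.0296)(280)(0.150) = 1.243 kg·m²/s.
L_i = −I_p ω_p + m v R = −(0.04252)(3.94) + 1.243 = 1.076 kg·m²/s.
After sticking, I_f = I_p + m R² = 0.04252 + (0.0296)(0.150)² = 0.04319 kg·m².
ω_f = L_i / I_f = 1.076 / 0.04319 = 24.90 rad/s.

|ω_f| ≈ 24.9 rad/s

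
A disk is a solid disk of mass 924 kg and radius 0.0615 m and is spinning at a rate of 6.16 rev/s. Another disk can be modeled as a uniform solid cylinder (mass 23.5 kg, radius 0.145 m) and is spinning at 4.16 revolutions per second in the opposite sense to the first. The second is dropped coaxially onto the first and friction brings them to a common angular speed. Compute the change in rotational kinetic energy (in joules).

ΔKE ≈ -455 J

The coupling torques are internal; angular momentum about the shared axis is conserved.
Moments of inertia: I_A = ½(924)(0.0615)² = 1.747 kg·m²; I_B = ½(23.5)(0.145)² = 0.2470 kg·m².
Taking A's sense as positive: L = (1.747)(6.16) − (0.2470)(4.16) = 9.736 kg·m²·rev/s.
Combined I = 1.747 + 0.2470 = 1.994 kg·m².
ω_f = L / I = 9.736 / 1.994 = 4.882 rev/s.
KE_i = ½ΣIω² = 1393 J; KE_f = ½(1.994)(30.67)² = 938.2 J.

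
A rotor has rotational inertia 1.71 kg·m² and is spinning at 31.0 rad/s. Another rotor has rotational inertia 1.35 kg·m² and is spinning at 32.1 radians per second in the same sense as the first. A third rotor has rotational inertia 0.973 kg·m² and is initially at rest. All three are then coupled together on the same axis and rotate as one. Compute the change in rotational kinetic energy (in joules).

ΔKE ≈ -366 J

No external torque acts about the common axis, so total angular momentum is conserved.
Taking A's sense as positive: L = (1.710)(31.0) + (1.350)(32.1) = 96.34 kg·m²·rad/s.
Combined I = 1.710 + 1.350 + 0.9730 = 4.033 kg·m².
ω_f = L / I = 96.34 / 4.033 = 23.89 rad/s.
KE_i = ½ΣIω² = 1517 J; KE_f = ½(4.033)(23.89)² = 1151 J.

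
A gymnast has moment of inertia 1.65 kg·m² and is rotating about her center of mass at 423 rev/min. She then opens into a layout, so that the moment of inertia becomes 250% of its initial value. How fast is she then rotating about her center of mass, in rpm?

With no external torque about the axis, L is conserved: I₁ω₁ = I₂ω₂.
I₂ = 2.50 × 1.65 = 4.125 kg·m².
ω₂ = I₁ω₁ / I₂ = (1.650)(423 rpm) / (4.125) = 169.2 rpm.

ω₂ ≈ 169 rpm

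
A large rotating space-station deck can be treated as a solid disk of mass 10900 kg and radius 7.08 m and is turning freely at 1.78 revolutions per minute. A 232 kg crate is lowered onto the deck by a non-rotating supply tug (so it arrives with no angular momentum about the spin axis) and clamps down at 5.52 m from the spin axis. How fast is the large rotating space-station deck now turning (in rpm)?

No external torque acts about the spin axis; L_before = L_after.
I_p = ½(10900)(7.08)² = 2.732e+05 kg·m².
Added inertia Σmr² = (232)(5.52)² = 7069 kg·m²; I_f = 2.732e+05 + 7069 = 2.803e+05 kg·m².
ω_f = I_p ω_i / I_f = (2.732e+05)(1.78) / 2.803e+05 = 1.735 rpm.

ω_f ≈ 1.74 rpm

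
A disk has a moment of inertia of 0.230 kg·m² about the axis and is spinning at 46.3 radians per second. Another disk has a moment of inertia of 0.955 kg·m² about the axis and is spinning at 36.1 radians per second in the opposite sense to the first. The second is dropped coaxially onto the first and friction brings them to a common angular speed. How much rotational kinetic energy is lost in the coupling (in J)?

No external torque acts about the common axis, so total angular momentum is conserved.
Taking A's sense as positive: L = (0.2300)(46.3) − (0.9550)(36.1) = -23.83 kg·m²·rad/s.
Combined I = 0.2300 + 0.9550 = 1.185 kg·m².
ω_f = L / I = -23.83 / 1.185 = -20.11 rad/s.
KE_i = ½ΣIω² = 868.8 J; KE_f = ½(1.185)(20.11)² = 239.5 J.

ΔKE lost ≈ 629 J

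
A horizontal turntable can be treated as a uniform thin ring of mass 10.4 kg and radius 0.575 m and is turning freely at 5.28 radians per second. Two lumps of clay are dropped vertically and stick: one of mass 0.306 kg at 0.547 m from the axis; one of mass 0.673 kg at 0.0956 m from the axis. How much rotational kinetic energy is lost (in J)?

energy lost ≈ 1.32 J

The added mass arrives with no angular momentum about the axis, and any external torque about the axis is negligible, so the system's angular momentum is conserved.
I_p = (10.4)(0.575)² = 3.438 kg·m².
Added inertia Σmr² = (0.306)(0.547)² + (0.673)(0.0956)² = 0.09771 kg·m²; I_f = 3.438 + 0.09771 = 3.536 kg·m².
ω_f = I_p ω_i / I_f = (3.438)(5.28) / 3.536 = 5.134 rad/s.
KE_i = ½(3.438)(5.280 rad/s)² = 47.93 J; KE_f = ½(3.536)(5.134)² = 46.61 J.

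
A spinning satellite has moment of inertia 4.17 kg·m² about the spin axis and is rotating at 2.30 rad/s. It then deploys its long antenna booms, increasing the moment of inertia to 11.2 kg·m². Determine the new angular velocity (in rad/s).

Angular momentum about the spin axis is conserved since the torque about it is zero.
ω₂ = I₁ω₁ / I₂ = (4.170)(2.30 rad/s) / (11.20) = 0.8563 rad/s.

ω₂ ≈ 0.856 rad/s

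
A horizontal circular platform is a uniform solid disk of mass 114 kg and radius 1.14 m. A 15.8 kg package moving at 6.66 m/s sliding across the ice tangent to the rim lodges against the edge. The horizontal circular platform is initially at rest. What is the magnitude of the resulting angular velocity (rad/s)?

|ω_f| ≈ 1.27 rad/s

The axle reaction passes through the central axle and exerts no torque about it; angular momentum about the central axle is conserved through the impact.
I_p = ½(114)(1.14)² = 74.08 kg·m². Taking the sense of the package's angular momentum as positive, L_{package} = m v R = (15.8)(6.66)(1.14) = 120.0 kg·m²/s.
L_i = 0 + 120.0 = 120.0 kg·m²/s.
After sticking, I_f = I_p + m R² = 74.08 + (15.8)(1.14)² = 94.61 kg·m².
ω_f = L_i / I_f = 120.0 / 94.61 = 1.268 rad/s.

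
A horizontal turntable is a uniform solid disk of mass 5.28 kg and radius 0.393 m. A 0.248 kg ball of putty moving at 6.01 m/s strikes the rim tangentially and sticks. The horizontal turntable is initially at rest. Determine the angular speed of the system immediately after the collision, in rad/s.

|ω_f| ≈ 1.31 rad/s

About the axle the impulsive forces during the collision are internal, so angular momentum about that axis is conserved.
I_p = ½(5.28)(0.393)² = 0.4077 kg·m². Taking the sense of the ball of putty's angular momentum as positive, L_{ball} = m v R = (0.248)(6.01)(0.393) = 0.5858 kg·m²/s.
L_i = 0 + 0.5858 = 0.5858 kg·m²/s.
After sticking, I_f = I_p + m R² = 0.4077 + (0.248)(0.393)² = 0.4460 kg·m².
ω_f = L_i / I_f = 0.5858 / 0.4460 = 1.313 rad/s.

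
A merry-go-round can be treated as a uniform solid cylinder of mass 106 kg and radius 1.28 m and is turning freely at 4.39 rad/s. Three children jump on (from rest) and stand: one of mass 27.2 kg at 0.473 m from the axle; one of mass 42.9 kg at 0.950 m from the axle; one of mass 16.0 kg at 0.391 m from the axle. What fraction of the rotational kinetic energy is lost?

fraction ≈ 0.352

The added mass arrives with no angular momentum about the axle, and any external torque about the axle is negligible, so the system's angular momentum is conserved.
I_p = ½(106)(1.28)² = 86.84 kg·m².
Added inertia Σmr² = (27.2)(0.473)² + (42.9)(0.950)² + (16.0)(0.391)² = 47.25 kg·m²; I_f = 86.84 + 47.25 = 134.1 kg·m².
ω_f = I_p ω_i / I_f = (86.84)(4.39) / 134.1 = 2.843 rad/s.
KE_i = ½(86.84)(4.390 rad/s)² = 836.7 J; KE_f = ½(134.1)(2.843)² = 541.9 J.
Fraction lost = 0.3524.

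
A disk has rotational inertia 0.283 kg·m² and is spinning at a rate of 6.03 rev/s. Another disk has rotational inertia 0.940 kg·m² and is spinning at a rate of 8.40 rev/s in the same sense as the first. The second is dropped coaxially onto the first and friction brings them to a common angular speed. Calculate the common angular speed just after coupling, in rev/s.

No external torque acts about the common axis, so total angular momentum is conserved.
Taking A's sense as positive: L = (0.2830)(6.03) + (0.9400)(8.40) = 9.602 kg·m²·rev/s.
Combined I = 0.2830 + 0.9400 = 1.223 kg·m².
ω_f = L / I = 9.602 / 1.223 = 7.852 rev/s.

|ω_f| ≈ 7.85 rev/s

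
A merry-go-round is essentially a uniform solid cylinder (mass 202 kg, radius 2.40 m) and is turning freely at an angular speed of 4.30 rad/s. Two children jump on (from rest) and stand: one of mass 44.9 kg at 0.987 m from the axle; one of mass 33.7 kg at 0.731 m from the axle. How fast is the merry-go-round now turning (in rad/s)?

ω_f ≈ 3.89 rad/s

The added mass arrives with no angular momentum about the axle, and any external torque about the axle is negligible, so the system's angular momentum is conserved.
I_p = ½(202)(2.40)² = 581.8 kg·m².
Added inertia Σmr² = (44.9)(0.987)² + (33.7)(0.731)² = 61.75 kg·m²; I_f = 581.8 + 61.75 = 643.5 kg·m².
ω_f = I_p ω_i / I_f = (581.8)(4.30) / 643.5 = 3.887 rad/s.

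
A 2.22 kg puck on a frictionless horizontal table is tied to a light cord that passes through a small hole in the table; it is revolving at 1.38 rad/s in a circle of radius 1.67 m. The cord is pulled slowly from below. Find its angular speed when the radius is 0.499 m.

ω₂ ≈ 15.5 rad/s

The constraining force is radial, so m r² ω about the center is conserved.
ω₂ = ω₁ (r₁/r₂)² = (1.38)(1.67/0.499)² = 15.46 rad/s.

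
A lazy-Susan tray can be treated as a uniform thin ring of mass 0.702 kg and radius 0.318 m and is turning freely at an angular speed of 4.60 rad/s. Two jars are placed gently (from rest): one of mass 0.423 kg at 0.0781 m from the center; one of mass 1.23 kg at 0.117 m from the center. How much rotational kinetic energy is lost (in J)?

energy lost ≈ 0.161 J

No external torque acts about the center; L_before = L_after.
I_p = (0.702)(0.318)² = 0.07099 kg·m².
Added inertia Σmr² = (0.423)(0.0781)² + (1.23)(0.117)² = 0.01942 kg·m²; I_f = 0.07099 + 0.01942 = 0.09041 kg·m².
ω_f = I_p ω_i / I_f = (0.07099)(4.60) / 0.09041 = 3.612 rad/s.
KE_i = ½(0.07099)(4.600 rad/s)² = 0.7511 J; KE_f = ½(0.09041)(3.612)² = 0.5898 J.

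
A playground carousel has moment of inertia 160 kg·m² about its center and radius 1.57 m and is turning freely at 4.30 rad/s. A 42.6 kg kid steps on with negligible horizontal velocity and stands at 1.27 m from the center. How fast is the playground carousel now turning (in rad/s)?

ω_f ≈ 3.01 rad/s

The added mass arrives with no angular momentum about the center, and any external torque about the center is negligible, so the system's angular momentum is conserved.
Added inertia Σmr² = (42.6)(1.27)² = 68.71 kg·m²; I_f = 160.0 + 68.71 = 228.7 kg·m².
ω_f = I_p ω_i / I_f = (160.0)(4.30) / 228.7 = 3.008 rad/s.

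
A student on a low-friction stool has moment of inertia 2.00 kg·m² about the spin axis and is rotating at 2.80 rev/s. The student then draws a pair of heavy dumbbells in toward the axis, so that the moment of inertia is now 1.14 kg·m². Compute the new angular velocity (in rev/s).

ω₂ ≈ 4.91 rev/s

No external torque acts about the spin axis, so angular momentum is conserved.
ω₂ = I₁ω₁ / I₂ = (2.000)(2.80 rev/s) / (1.140) = 4.912 rev/s.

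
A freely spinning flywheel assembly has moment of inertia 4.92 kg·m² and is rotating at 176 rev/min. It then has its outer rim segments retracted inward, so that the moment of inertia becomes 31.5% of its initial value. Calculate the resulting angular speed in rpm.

Angular momentum about the spin axis is conserved since the torque about it is zero.
I₂ = 0.315 × 4.92 = 1.550 kg·m².
ω₂ = I₁ω₁ / I₂ = (4.920)(176 rpm) / (1.550) = 558.7 rpm.

ω₂ ≈ 559 rpm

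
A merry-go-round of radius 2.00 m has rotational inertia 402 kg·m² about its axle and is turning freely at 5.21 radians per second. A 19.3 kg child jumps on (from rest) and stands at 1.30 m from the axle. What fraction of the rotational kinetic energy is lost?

No external torque acts about the axle; L_before = L_after.
Added inertia Σmr² = (19.3)(1.30)² = 32.62 kg·m²; I_f = 402.0 + 32.62 = 434.6 kg·m².
ω_f = I_p ω_i / I_f = (402.0)(5.21) / 434.6 = 4.819 rad/s.
KE_i = ½(402.0)(5.210 rad/s)² = 5456 J; KE_f = ½(434.6)(4.819)² = 5047 J.
Fraction lost = 0.07505.

fraction ≈ 0.0750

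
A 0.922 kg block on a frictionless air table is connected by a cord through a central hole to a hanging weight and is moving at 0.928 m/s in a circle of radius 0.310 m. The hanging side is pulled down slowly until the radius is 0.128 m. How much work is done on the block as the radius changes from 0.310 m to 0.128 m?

W ≈ 1.93 J

Central (radial) force ⇒ zero torque about the center ⇒ m v r is constant.
v₂ = v₁ r₁ / r₂ = (0.928)(0.310) / (0.128) = 2.248 m/s.
W = ΔKE = ½m(v₂² − v₁²) = 1.932 J.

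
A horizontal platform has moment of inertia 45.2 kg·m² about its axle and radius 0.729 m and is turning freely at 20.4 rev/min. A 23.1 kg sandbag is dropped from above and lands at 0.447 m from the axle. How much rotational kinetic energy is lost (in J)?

No external torque acts about the axle; L_before = L_after.
Added inertia Σmr² = (23.1)(0.447)² = 4.616 kg·m²; I_f = 45.20 + 4.616 = 49.82 kg·m².
ω_f = I_p ω_i / I_f = (45.20)(20.4) / 49.82 = 18.51 rpm.
KE_i = ½(45.20)(2.136 rad/s)² = 103.1 J; KE_f = ½(49.82)(1.938)² = 93.58 J.

energy lost ≈ 9.56 J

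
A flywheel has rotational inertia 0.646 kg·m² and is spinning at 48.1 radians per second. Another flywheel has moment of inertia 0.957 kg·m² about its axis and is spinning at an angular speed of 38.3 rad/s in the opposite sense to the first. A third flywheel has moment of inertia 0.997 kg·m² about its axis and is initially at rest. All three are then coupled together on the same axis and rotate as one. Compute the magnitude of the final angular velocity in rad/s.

|ω_f| ≈ 2.15 rad/s

No external torque acts about the common axis, so total angular momentum is conserved.
Taking A's sense as positive: L = (0.6460)(48.1) − (0.9570)(38.3) = -5.580 kg·m²·rad/s.
Combined I = 0.6460 + 0.9570 + 0.9970 = 2.600 kg·m².
ω_f = L / I = -5.580 / 2.600 = -2.146 rad/s.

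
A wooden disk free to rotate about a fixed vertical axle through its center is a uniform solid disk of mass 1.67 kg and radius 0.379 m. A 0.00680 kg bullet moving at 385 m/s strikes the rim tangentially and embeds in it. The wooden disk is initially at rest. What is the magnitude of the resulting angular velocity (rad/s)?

|ω_f| ≈ 8.21 rad/s

About the axle the impulsive forces during the collision are internal, so angular momentum about that axis is conserved.
I_p = ½(1.67)(0.379)² = 0.1199 kg·m². Taking the sense of the bullet's angular momentum as positive, L_{bullet} = m v R = (0.00680)(385)(0.379) = 0.9922 kg·m²/s.
L_i = 0 + 0.9922 = 0.9922 kg·m²/s.
After sticking, I_f = I_p + m R² = 0.1199 + (0.00680)(0.379)² = 0.1209 kg·m².
ω_f = L_i / I_f = 0.9922 / 0.1209 = 8.206 rad/s.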